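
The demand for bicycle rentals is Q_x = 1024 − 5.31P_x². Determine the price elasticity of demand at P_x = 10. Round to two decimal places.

-2.15

At P_x = 10, Q_x = 493.
dQ_x/dP_x = −2·5.31·P_x = −106.2.
Point elasticity E = (dQ_x/dP_x)·(P_x/Q_x) = -106.2 × 10/493 ≈ -2.15.
|E| > 1, so demand is elastic at this price.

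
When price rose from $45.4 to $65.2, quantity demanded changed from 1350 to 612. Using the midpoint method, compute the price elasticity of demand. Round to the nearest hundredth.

-2.10

%Δq = (612 − 1350)/[(1350 + 612)/2] = -738/981 ≈ -0.7523.
%Δp = (65.2 − 45.4)/[(45.4 + 65.2)/2] = 19.8/55.3 ≈ 0.3580.
Arc elasticity E = %Δq/%Δp ≈ -0.7523/0.3580 ≈ -2.10.
|E| > 1: demand is elastic over this range.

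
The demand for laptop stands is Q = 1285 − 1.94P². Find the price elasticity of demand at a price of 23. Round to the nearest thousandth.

At P = 23, Q = 258.74.
dQ/dP = −2·1.94·P = −89.24.
Point elasticity E = (dQ/dP)·(P/Q) = -89.24 × 23/258.74 ≈ -7.933.
|E| > 1, so demand is elastic at this price.

-7.933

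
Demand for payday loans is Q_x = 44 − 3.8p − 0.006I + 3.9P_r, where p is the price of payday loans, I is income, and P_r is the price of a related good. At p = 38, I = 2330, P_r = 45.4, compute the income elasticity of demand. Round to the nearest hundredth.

Evaluating quantity at (p, I, P_r) gives Q_x = 44 − 3.8(38) − 0.006(2330) + 3.9(45.4) = 44 − 144.4 − 13.98 + 177.06 = 62.68.
∂Q_x/∂I = −0.006, so E_I = -0.006·(2330/62.68) ≈ -0.22.
E_I < 0: inferior good.

-0.22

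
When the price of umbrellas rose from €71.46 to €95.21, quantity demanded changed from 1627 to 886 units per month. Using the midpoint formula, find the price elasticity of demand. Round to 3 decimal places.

%Δq = (886 − 1627)/[(1627 + 886)/2] = -741/1256.5 ≈ -0.5897.
%ΔP = (95.21 − 71.46)/[(71.46 + 95.21)/2] = 23.75/83.335 ≈ 0.2850.
Arc elasticity E = %Δq/%ΔP ≈ -0.5897/0.2850 ≈ -2.069.
|E| > 1: demand is elastic over this range.

-2.069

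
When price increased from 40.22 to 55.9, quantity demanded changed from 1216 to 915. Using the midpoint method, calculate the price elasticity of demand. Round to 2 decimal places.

%Δq = (915 − 1216)/[(1216 + 915)/2] = -301/1065.5 ≈ -0.2825.
%ΔP = (55.9 − 40.22)/[(40.22 + 55.9)/2] = 15.68/48.06 ≈ 0.3263.
Arc elasticity E = %Δq/%ΔP ≈ -0.2825/0.3263 ≈ -0.87.
|E| < 1: demand is inelastic over this range.

-0.87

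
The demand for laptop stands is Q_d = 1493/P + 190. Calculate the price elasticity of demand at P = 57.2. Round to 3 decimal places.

At P = 57.2, Q_d = 216.1014.
dQ_d/dP = −1493/P² = −0.4563.
Point elasticity E = (dQ_d/dP)·(P/Q_d) = -0.4563 × 57.2/216.1014 ≈ -0.121.
|E| < 1, so demand is inelastic at this price.

-0.121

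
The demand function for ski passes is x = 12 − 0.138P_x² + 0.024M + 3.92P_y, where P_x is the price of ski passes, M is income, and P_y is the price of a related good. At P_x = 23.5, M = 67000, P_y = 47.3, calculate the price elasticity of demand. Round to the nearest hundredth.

x = 12 − 0.138(23.5)² + 0.024(67000) + 3.92(47.3) = 12 − 76.2105 + 1608 + 185.416 = 1729.2055.
∂x/∂P_x = −2·0.138·P_x = -6.486, so E_p = -6.486·(23.5/1729.2055) ≈ -0.09.
|E_p| < 1: demand is inelastic.

-0.09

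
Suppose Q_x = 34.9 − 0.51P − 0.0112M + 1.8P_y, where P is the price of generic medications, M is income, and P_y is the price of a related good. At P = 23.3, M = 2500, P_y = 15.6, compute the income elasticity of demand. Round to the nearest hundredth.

-1.21

At the given point, Q_x = 34.9 − 0.51(23.3) − 0.0112(2500) + 1.8(15.6) = 34.9 − 11.883 − 28 + 28.08 = 23.097.
∂Q_x/∂M = −0.0112, so E_I = -0.0112·(2500/23.097) ≈ -1.21.
E_I < 0: inferior good.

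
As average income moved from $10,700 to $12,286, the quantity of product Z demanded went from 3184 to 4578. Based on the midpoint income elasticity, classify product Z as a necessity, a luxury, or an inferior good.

%ΔQ = (4578 − 3184)/[(3184+4578)/2] = 1394/3881 ≈ 0.3592.
%ΔY = (12,286 − 10,700)/[(10,700+12,286)/2] = 1586/11493 ≈ 0.1380.
E_I = %ΔQ/%ΔY ≈ 2.603.
E_I > 1: normal good (luxury).

luxury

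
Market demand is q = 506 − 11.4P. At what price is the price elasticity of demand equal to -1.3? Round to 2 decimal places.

25.09

Set −bP/(a − bP) = −1.3 ⇒ bP = 1.3(a − bP) ⇒ bP(1+1.3) = 1.3·a.
P = 1.3·506/(11.4·2.3) ≈ 25.09.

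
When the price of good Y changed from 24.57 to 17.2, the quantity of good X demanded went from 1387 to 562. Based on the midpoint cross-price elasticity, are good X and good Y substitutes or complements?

%ΔQ_x = (562 − 1387)/[(1387+562)/2] = -825/974.5 ≈ -0.8466.
%ΔP_y = (17.2 − 24.57)/[(24.57+17.2)/2] ≈ -0.3529.
E_xy = -0.8466/-0.3529 ≈ 2.399.
E_xy > 0, so the goods are substitutes.

substitutes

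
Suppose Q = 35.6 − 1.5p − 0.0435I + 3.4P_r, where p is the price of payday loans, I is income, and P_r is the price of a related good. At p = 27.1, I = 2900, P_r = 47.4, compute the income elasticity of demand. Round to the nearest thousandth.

-4.211

First evaluate Q: 35.6 − 1.5(27.1) − 0.0435(2900) + 3.4(47.4) = 35.6 − 40.65 − 126.15 + 161.16 = 29.96.
∂Q/∂I = −0.0435, so E_I = -0.0435·(2900/29.96) ≈ -4.211.
E_I < 0: inferior good.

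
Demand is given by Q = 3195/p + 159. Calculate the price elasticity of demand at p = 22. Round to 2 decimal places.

At p = 22, Q = 304.2273.
dQ/dp = −3195/p² = −6.6012.
Point elasticity E = (dQ/dp)·(p/Q) = -6.6012 × 22/304.2273 ≈ -0.48.
|E| < 1, so demand is inelastic at this price.

-0.48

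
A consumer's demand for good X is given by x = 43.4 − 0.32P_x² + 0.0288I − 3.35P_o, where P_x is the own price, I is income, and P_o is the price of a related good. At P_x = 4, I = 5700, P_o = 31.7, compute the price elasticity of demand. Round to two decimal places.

-0.11

At the given point, x = 43.4 − 0.32(4)² + 0.0288(5700) − 3.35(31.7) = 43.4 − 5.12 + 164.16 − 106.195 = 96.245.
∂x/∂P_x = −2·0.32·P_x = -2.56, so E_p = -2.56·(4/96.245) ≈ -0.11.
|E_p| < 1: demand is inelastic.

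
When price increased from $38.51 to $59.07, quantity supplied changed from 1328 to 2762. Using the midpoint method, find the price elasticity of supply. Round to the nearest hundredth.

1.66

%ΔQ = (2762 − 1328)/[(1328 + 2762)/2] = 1434/2045 ≈ 0.7012.
%Δp = (59.07 − 38.51)/[(38.51 + 59.07)/2] = 20.56/48.79 ≈ 0.4214.
Arc elasticity E = %ΔQ/%Δp ≈ 0.7012/0.4214 ≈ 1.66.
|E| > 1: supply is elastic over this range.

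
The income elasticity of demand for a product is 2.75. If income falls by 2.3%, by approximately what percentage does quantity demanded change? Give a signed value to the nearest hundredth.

-6.33

%ΔQ ≈ E × %ΔI = (2.75) × (-2.3%) ≈ -6.33%.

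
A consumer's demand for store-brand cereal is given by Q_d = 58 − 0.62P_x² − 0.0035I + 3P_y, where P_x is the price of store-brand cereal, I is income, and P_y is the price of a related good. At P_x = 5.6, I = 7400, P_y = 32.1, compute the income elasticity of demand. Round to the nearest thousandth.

Substituting, Q_d = 58 − 0.62(5.6)² − 0.0035(7400) + 3(32.1) = 58 − 19.4432 − 25.9 + 96.3 = 108.9568.
∂Q_d/∂I = −0.0035, so E_I = -0.0035·(7400/108.9568) ≈ -0.238.
E_I < 0: inferior good.

-0.238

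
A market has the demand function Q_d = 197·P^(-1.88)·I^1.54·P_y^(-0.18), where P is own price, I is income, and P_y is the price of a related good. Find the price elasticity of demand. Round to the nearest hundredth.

For a Cobb–Douglas (constant-elasticity) form Q_d = A·P^α·…, the elasticity with respect to P equals the exponent α at every point.
Here the exponent on P is -1.88, so the price elasticity of demand is -1.88.

-1.88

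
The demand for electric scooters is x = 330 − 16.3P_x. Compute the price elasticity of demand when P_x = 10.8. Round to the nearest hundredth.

At P_x = 10.8, x = 153.96.
dx/dP_x = −16.3.
Point elasticity E = (dx/dP_x)·(P_x/x) = -16.3 × 10.8/153.96 ≈ -1.14.
|E| > 1, so demand is elastic at this price.

-1.14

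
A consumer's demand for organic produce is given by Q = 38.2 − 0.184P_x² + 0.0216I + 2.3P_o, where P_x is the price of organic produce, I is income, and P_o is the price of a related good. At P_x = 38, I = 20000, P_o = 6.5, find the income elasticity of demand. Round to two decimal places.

1.97

At the given point, Q = 38.2 − 0.184(38)² + 0.0216(20000) + 2.3(6.5) = 38.2 − 265.696 + 432 + 14.95 = 219.454.
∂Q/∂I = +0.0216, so E_I = 0.0216·(20000/219.454) ≈ 1.97.
E_I > 1: normal good (luxury).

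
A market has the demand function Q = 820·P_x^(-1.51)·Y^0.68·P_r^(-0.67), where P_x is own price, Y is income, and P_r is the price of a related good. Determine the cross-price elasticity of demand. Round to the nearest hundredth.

-0.67

For a Cobb–Douglas (constant-elasticity) form Q = A·P_r^α·…, the elasticity with respect to P_r equals the exponent α at every point.
Here the exponent on P_r is -0.67, so the cross-price elasticity of demand is -0.67.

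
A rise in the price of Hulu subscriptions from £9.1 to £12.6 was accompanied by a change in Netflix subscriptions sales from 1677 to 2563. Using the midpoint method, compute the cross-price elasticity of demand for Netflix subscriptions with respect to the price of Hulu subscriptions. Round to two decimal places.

1.30

%ΔQ_x = (2563 − 1677)/[(1677+2563)/2] = 886/2120 ≈ 0.4179.
%ΔP_y = (12.6 − 9.1)/[(9.1+12.6)/2] ≈ 0.3226.
E_xy = 0.4179/0.3226 ≈ 1.30.
E_xy > 0, so Netflix subscriptions and Hulu subscriptions are substitutes.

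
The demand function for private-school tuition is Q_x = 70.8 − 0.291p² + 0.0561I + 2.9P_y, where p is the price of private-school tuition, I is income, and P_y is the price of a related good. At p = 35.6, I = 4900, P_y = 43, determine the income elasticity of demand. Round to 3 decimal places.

Q_x = 70.8 − 0.291(35.6)² + 0.0561(4900) + 2.9(43) = 70.8 − 368.8018 + 274.89 + 124.7 = 101.5882.
∂Q_x/∂I = +0.0561, so E_I = 0.0561·(4900/101.5882) ≈ 2.706.
E_I > 1: normal good (luxury).

2.706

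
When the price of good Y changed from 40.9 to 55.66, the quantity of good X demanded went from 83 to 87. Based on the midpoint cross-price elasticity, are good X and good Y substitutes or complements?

%ΔQ_x = (87 − 83)/[(83+87)/2] = 4/85 ≈ 0.0471.
%ΔP_y = (55.66 − 40.9)/[(40.9+55.66)/2] ≈ 0.3057.
E_xy = 0.0471/0.3057 ≈ 0.154.
E_xy > 0, so the goods are substitutes.

substitutes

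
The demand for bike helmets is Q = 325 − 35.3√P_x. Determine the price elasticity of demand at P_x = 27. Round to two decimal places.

-0.65

At P_x = 27, Q = 141.5758.
dQ/dP_x = −35.3/(2√P_x) = −35.3/(2·5.1962).
Point elasticity E = (dQ/dP_x)·(P_x/Q) = -3.3967 × 27/141.5758 ≈ -0.65.
|E| < 1, so demand is inelastic at this price.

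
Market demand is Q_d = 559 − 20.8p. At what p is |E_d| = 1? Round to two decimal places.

13.44

For linear demand Q_d = a − bp, E = −bp/(a − bp). |E| = 1 ⇒ bp = a − bp ⇒ p = a/(2b).
p = 559/(2·20.8) ≈ 13.44.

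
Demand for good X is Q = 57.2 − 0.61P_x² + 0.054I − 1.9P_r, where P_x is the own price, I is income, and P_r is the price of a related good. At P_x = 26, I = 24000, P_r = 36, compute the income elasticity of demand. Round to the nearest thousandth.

At the given point, Q = 57.2 − 0.61(26)² + 0.054(24000) − 1.9(36) = 57.2 − 412.36 + 1296 − 68.4 = 872.44.
∂Q/∂I = +0.054, so E_I = 0.054·(24000/872.44) ≈ 1.485.
E_I > 1: normal good (luxury).

1.485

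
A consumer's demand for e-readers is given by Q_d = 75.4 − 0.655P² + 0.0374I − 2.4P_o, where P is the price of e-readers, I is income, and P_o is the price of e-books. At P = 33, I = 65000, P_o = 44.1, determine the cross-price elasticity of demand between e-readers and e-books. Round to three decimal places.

-0.063

At the given point, Q_d = 75.4 − 0.655(33)² + 0.0374(65000) − 2.4(44.1) = 75.4 − 713.295 + 2431 − 105.84 = 1687.265.
∂Q_d/∂P_o = −2.4, so E_xy = -2.4·(44.1/1687.265) ≈ -0.063.
E_xy < 0: the goods are complements.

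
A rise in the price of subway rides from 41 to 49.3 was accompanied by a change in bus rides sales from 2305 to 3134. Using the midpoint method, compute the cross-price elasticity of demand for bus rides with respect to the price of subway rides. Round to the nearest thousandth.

1.658

%ΔQ_x = (3134 − 2305)/[(2305+3134)/2] = 829/2719.5 ≈ 0.3048.
%ΔP_y = (49.3 − 41)/[(41+49.3)/2] ≈ 0.1838.
E_xy = 0.3048/0.1838 ≈ 1.658.
E_xy > 0, so bus rides and subway rides are substitutes.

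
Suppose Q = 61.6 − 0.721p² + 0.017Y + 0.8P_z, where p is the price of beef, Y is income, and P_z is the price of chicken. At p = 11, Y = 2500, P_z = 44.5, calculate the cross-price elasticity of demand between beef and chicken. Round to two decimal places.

Evaluating quantity at (p, Y, P_z) gives Q = 61.6 − 0.721(11)² + 0.017(2500) + 0.8(44.5) = 61.6 − 87.241 + 42.5 + 35.6 = 52.459.
∂Q/∂P_z = +0.8, so E_xy = 0.8·(44.5/52.459) ≈ 0.68.
E_xy > 0: the goods are substitutes.

0.68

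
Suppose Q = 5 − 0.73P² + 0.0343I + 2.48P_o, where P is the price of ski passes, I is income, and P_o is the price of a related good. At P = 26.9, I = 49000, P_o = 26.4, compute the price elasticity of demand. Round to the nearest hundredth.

-0.86

At the given point, Q = 5 − 0.73(26.9)² + 0.0343(49000) + 2.48(26.4) = 5 − 528.2353 + 1680.7 + 65.472 = 1222.9367.
∂Q/∂P = −2·0.73·P = -39.274, so E_p = -39.274·(26.9/1222.9367) ≈ -0.86.
|E_p| < 1: demand is inelastic.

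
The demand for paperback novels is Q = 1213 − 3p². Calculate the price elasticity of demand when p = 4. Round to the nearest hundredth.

At p = 4, Q = 1165.
dQ/dp = −2·3·p = −24.
Point elasticity E = (dQ/dp)·(p/Q) = -24 × 4/1165 ≈ -0.08.
|E| < 1, so demand is inelastic at this price.

-0.08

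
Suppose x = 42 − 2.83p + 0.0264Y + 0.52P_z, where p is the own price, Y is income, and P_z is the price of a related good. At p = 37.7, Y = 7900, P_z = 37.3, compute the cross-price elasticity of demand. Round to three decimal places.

At the given point, x = 42 − 2.83(37.7) + 0.0264(7900) + 0.52(37.3) = 42 − 106.691 + 208.56 + 19.396 = 163.265.
∂x/∂P_z = +0.52, so E_xy = 0.52·(37.3/163.265) ≈ 0.119.
E_xy > 0: the goods are substitutes.

0.119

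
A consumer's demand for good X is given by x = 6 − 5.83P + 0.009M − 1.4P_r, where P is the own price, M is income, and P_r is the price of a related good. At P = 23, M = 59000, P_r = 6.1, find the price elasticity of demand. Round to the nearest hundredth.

Evaluating quantity at (P, M, P_r) gives x = 6 − 5.83(23) + 0.009(59000) − 1.4(6.1) = 6 − 134.09 + 531 − 8.54 = 394.37.
∂x/∂P = −5.83, so E_p = (−5.83)·(23/394.37) ≈ -0.34.
|E_p| < 1: demand is inelastic.

-0.34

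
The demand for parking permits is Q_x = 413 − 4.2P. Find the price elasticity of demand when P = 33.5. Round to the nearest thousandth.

At P = 33.5, Q_x = 272.3.
dQ_x/dP = −4.2.
Point elasticity E = (dQ_x/dP)·(P/Q_x) = -4.2 × 33.5/272.3 ≈ -0.517.
|E| < 1, so demand is inelastic at this price.

-0.517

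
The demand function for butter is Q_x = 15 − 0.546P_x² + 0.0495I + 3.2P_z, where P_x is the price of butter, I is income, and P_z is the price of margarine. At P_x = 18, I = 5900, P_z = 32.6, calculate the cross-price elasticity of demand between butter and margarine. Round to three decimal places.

Q_x = 15 − 0.546(18)² + 0.0495(5900) + 3.2(32.6) = 15 − 176.904 + 292.05 + 104.32 = 234.466.
∂Q_x/∂P_z = +3.2, so E_xy = 3.2·(32.6/234.466) ≈ 0.445.
E_xy > 0: the goods are substitutes.

0.445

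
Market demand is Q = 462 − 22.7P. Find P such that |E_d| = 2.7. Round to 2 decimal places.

Set −bP/(a − bP) = −2.7 ⇒ bP = 2.7(a − bP) ⇒ bP(1+2.7) = 2.7·a.
P = 2.7·462/(22.7·3.7) ≈ 14.85.

14.85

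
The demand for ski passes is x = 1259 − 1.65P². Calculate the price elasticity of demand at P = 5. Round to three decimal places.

-0.068

At P = 5, x = 1217.75.
dx/dP = −2·1.65·P = −16.5.
Point elasticity E = (dx/dP)·(P/x) = -16.5 × 5/1217.75 ≈ -0.068.
|E| < 1, so demand is inelastic at this price.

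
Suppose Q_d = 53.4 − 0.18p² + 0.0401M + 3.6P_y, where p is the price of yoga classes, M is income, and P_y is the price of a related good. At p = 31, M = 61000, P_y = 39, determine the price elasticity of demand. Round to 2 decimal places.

First evaluate Q_d: 53.4 − 0.18(31)² + 0.0401(61000) + 3.6(39) = 53.4 − 172.98 + 2446.1 + 140.4 = 2466.92.
∂Q_d/∂p = −2·0.18·p = -11.16, so E_p = -11.16·(31/2466.92) ≈ -0.14.
|E_p| < 1: demand is inelastic.

-0.14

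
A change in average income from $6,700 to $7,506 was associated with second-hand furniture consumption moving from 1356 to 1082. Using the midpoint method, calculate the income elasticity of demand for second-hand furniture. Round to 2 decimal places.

%ΔQ = (1082 − 1356)/[(1356+1082)/2] = -274/1219 ≈ -0.2248.
%ΔY = (7,506 − 6,700)/[(6,700+7,506)/2] = 806/7103 ≈ 0.1135.
E_I = %ΔQ/%ΔY ≈ -1.98.
E_I < 0: inferior good.

-1.98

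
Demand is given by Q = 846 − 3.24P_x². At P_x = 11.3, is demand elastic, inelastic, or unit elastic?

At P_x = 11.3, Q = 432.2844.
dQ/dP_x = −2·3.24·P_x = −73.224.
Point elasticity E = (dQ/dP_x)·(P_x/Q) = -73.224 × 11.3/432.2844 ≈ -1.914.
|E| ≈ 1.914 > 1, so demand is elastic.

elastic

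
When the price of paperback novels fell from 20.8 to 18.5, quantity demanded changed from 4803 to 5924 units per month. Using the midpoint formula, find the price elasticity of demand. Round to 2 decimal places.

%ΔQ = (5924 − 4803)/[(4803 + 5924)/2] = 1121/5363.5 ≈ 0.2090.
%ΔP = (18.5 − 20.8)/[(20.8 + 18.5)/2] = -2.3/19.65 ≈ -0.1170.
Arc elasticity E = %ΔQ/%ΔP ≈ 0.2090/-0.1170 ≈ -1.79.
|E| > 1: demand is elastic over this range.

-1.79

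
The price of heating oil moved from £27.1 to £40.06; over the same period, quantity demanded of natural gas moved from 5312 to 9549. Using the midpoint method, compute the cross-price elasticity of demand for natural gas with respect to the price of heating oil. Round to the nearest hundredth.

%ΔQ_x = (9549 − 5312)/[(5312+9549)/2] = 4237/7430.5 ≈ 0.5702.
%ΔP_y = (40.06 − 27.1)/[(27.1+40.06)/2] ≈ 0.3859.
E_xy = 0.5702/0.3859 ≈ 1.48.
E_xy > 0, so natural gas and heating oil are substitutes.

1.48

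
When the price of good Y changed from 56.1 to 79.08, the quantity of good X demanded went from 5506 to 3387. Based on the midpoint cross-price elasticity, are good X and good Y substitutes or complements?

complements

%ΔQ_x = (3387 − 5506)/[(5506+3387)/2] = -2119/4446.5 ≈ -0.4766.
%ΔP_y = (79.08 − 56.1)/[(56.1+79.08)/2] ≈ 0.3400.
E_xy = -0.4766/0.3400 ≈ -1.402.
E_xy < 0, so the goods are complements.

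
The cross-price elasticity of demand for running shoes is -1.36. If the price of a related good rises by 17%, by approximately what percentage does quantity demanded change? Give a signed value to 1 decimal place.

%ΔQ ≈ E × %ΔP_y = (-1.36) × (17%) ≈ -23.1%.

-23.1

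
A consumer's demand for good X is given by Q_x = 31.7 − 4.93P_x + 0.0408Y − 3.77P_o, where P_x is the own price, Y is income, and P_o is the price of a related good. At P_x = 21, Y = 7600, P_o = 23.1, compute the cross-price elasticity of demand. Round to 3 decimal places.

Q_x = 31.7 − 4.93(21) + 0.0408(7600) − 3.77(23.1) = 31.7 − 103.53 + 310.08 − 87.087 = 151.163.
∂Q_x/∂P_o = −3.77, so E_xy = -3.77·(23.1/151.163) ≈ -0.576.
E_xy < 0: the goods are complements.

-0.576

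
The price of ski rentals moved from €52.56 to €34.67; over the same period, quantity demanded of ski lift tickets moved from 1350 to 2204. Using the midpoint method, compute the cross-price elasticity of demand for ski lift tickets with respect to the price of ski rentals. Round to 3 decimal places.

-1.172

%ΔQ_x = (2204 − 1350)/[(1350+2204)/2] = 854/1777 ≈ 0.4806.
%ΔP_y = (34.67 − 52.56)/[(52.56+34.67)/2] ≈ -0.4102.
E_xy = 0.4806/-0.4102 ≈ -1.172.
E_xy < 0, so ski lift tickets and ski rentals are complements.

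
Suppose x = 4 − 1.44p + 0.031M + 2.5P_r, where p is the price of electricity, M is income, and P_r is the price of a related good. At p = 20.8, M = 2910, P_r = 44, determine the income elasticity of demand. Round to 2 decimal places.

0.52

At the given point, x = 4 − 1.44(20.8) + 0.031(2910) + 2.5(44) = 4 − 29.952 + 90.21 + 110 = 174.258.
∂x/∂M = +0.031, so E_I = 0.031·(2910/174.258) ≈ 0.52.
E_I ∈ (0,1): normal good (necessity).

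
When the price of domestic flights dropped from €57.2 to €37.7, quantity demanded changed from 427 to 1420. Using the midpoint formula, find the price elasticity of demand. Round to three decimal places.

%Δq = (1420 − 427)/[(427 + 1420)/2] = 993/923.5 ≈ 1.0753.
%ΔP = (37.7 − 57.2)/[(57.2 + 37.7)/2] = -19.5/47.45 ≈ -0.4110.
Arc elasticity E = %Δq/%ΔP ≈ 1.0753/-0.4110 ≈ -2.616.
|E| > 1: demand is elastic over this range.

-2.616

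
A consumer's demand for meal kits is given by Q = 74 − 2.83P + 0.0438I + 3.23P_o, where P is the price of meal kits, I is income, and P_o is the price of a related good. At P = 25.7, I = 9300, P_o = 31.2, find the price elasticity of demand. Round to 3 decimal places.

-0.143

At the given point, Q = 74 − 2.83(25.7) + 0.0438(9300) + 3.23(31.2) = 74 − 72.731 + 407.34 + 100.776 = 509.385.
∂Q/∂P = −2.83, so E_p = (−2.83)·(25.7/509.385) ≈ -0.143.
|E_p| < 1: demand is inelastic.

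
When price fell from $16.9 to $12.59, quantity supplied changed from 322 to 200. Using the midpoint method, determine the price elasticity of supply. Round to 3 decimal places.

1.599

%ΔQ = (200 − 322)/[(322 + 200)/2] = -122/261 ≈ -0.4674.
%Δp = (12.59 − 16.9)/[(16.9 + 12.59)/2] = -4.31/14.745 ≈ -0.2923.
Arc elasticity E = %ΔQ/%Δp ≈ -0.4674/-0.2923 ≈ 1.599.
|E| > 1: supply is elastic over this range.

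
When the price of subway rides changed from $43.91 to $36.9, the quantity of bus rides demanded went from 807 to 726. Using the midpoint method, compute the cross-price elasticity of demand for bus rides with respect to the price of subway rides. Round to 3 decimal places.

%ΔQ_x = (726 − 807)/[(807+726)/2] = -81/766.5 ≈ -0.1057.
%ΔP_y = (36.9 − 43.91)/[(43.91+36.9)/2] ≈ -0.1735.
E_xy = -0.1057/-0.1735 ≈ 0.609.
E_xy > 0, so bus rides and subway rides are substitutes.

0.609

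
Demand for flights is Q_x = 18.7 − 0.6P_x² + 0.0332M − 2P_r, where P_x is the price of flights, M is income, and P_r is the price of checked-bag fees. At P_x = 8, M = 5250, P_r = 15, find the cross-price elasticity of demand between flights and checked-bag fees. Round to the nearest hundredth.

At the given point, Q_x = 18.7 − 0.6(8)² + 0.0332(5250) − 2(15) = 18.7 − 38.4 + 174.3 − 30 = 124.6.
∂Q_x/∂P_r = −2, so E_xy = -2·(15/124.6) ≈ -0.24.
E_xy < 0: the goods are complements.

-0.24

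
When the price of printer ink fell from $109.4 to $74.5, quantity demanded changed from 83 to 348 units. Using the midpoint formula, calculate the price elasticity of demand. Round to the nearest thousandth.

%ΔQ = (348 − 83)/[(83 + 348)/2] = 265/215.5 ≈ 1.2297.
%Δp = (74.5 − 109.4)/[(109.4 + 74.5)/2] = -34.9/91.95 ≈ -0.3796.
Arc elasticity E = %ΔQ/%Δp ≈ 1.2297/-0.3796 ≈ -3.240.
|E| > 1: demand is elastic over this range.

-3.240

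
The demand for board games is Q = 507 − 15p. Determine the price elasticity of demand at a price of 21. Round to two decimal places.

-1.64

At p = 21, Q = 192.
dQ/dp = −15.
Point elasticity E = (dQ/dp)·(p/Q) = -15 × 21/192 ≈ -1.64.
|E| > 1, so demand is elastic at this price.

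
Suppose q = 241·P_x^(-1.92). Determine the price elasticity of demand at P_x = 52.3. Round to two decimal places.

For a Cobb–Douglas (constant-elasticity) form q = A·P_x^α·…, the elasticity with respect to P_x equals the exponent α at every point.
Here the exponent on P_x is -1.92, so the price elasticity of demand is -1.92.

-1.92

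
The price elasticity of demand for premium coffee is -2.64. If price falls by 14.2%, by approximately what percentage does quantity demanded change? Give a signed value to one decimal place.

%ΔQ ≈ E × %ΔP = (-2.64) × (-14.2%) ≈ 37.5%.

37.5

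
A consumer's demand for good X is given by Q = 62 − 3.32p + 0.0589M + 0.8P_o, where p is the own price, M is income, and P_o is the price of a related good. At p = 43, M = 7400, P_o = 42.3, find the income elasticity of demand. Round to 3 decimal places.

1.121

At the given point, Q = 62 − 3.32(43) + 0.0589(7400) + 0.8(42.3) = 62 − 142.76 + 435.86 + 33.84 = 388.94.
∂Q/∂M = +0.0589, so E_I = 0.0589·(7400/388.94) ≈ 1.121.
E_I > 1: normal good (luxury).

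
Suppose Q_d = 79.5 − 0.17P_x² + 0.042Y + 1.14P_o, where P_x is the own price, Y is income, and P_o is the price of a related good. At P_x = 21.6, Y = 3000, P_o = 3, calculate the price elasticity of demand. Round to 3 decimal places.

-1.224

Substituting, Q_d = 79.5 − 0.17(21.6)² + 0.042(3000) + 1.14(3) = 79.5 − 79.3152 + 126 + 3.42 = 129.6048.
∂Q_d/∂P_x = −2·0.17·P_x = -7.344, so E_p = -7.344·(21.6/129.6048) ≈ -1.224.
|E_p| > 1: demand is elastic.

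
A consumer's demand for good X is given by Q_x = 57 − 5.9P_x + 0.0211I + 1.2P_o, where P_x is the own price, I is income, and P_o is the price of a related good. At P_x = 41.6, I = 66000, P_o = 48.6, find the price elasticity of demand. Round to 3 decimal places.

-0.194

Evaluating quantity at (P_x, I, P_o) gives Q_x = 57 − 5.9(41.6) + 0.0211(66000) + 1.2(48.6) = 57 − 245.44 + 1392.6 + 58.32 = 1262.48.
∂Q_x/∂P_x = −5.9, so E_p = (−5.9)·(41.6/1262.48) ≈ -0.194.
|E_p| < 1: demand is inelastic.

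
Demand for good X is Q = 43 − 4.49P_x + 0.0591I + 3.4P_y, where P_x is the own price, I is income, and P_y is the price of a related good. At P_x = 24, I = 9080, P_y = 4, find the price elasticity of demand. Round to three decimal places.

-0.222

Evaluating quantity at (P_x, I, P_y) gives Q = 43 − 4.49(24) + 0.0591(9080) + 3.4(4) = 43 − 107.76 + 536.628 + 13.6 = 485.468.
∂Q/∂P_x = −4.49, so E_p = (−4.49)·(24/485.468) ≈ -0.222.
|E_p| < 1: demand is inelastic.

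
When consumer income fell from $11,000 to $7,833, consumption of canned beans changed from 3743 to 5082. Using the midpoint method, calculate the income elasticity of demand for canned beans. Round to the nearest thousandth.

%ΔQ = (5082 − 3743)/[(3743+5082)/2] = 1339/4412.5 ≈ 0.3035.
%ΔY = (7,833 − 11,000)/[(11,000+7,833)/2] = -3167/9416.5 ≈ -0.3363.
E_I = %ΔQ/%ΔY ≈ -0.902.
E_I < 0: inferior good.

-0.902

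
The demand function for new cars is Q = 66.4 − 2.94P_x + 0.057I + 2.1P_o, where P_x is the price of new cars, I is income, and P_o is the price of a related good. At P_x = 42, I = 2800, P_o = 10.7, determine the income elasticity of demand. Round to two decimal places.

1.28

Q = 66.4 − 2.94(42) + 0.057(2800) + 2.1(10.7) = 66.4 − 123.48 + 159.6 + 22.47 = 124.99.
∂Q/∂I = +0.057, so E_I = 0.057·(2800/124.99) ≈ 1.28.
E_I > 1: normal good (luxury).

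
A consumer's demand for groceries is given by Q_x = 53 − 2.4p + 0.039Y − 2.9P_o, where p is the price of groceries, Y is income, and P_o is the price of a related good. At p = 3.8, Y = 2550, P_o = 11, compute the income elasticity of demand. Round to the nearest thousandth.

First evaluate Q_x: 53 − 2.4(3.8) + 0.039(2550) − 2.9(11) = 53 − 9.12 + 99.45 − 31.9 = 111.43.
∂Q_x/∂Y = +0.039, so E_I = 0.039·(2550/111.43) ≈ 0.892.
E_I ∈ (0,1): normal good (necessity).

0.892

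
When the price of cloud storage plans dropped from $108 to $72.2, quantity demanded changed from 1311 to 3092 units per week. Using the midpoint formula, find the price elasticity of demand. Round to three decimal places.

-2.036

%Δq = (3092 − 1311)/[(1311 + 3092)/2] = 1781/2201.5 ≈ 0.8090.
%ΔP = (72.2 − 108)/[(108 + 72.2)/2] = -35.8/90.1 ≈ -0.3973.
Arc elasticity E = %Δq/%ΔP ≈ 0.8090/-0.3973 ≈ -2.036.
|E| > 1: demand is elastic over this range.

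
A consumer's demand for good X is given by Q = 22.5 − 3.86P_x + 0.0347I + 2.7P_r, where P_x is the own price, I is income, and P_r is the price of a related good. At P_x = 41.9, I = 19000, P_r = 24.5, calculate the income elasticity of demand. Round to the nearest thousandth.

1.125

Evaluating quantity at (P_x, I, P_r) gives Q = 22.5 − 3.86(41.9) + 0.0347(19000) + 2.7(24.5) = 22.5 − 161.734 + 659.3 + 66.15 = 586.216.
∂Q/∂I = +0.0347, so E_I = 0.0347·(19000/586.216) ≈ 1.125.
E_I > 1: normal good (luxury).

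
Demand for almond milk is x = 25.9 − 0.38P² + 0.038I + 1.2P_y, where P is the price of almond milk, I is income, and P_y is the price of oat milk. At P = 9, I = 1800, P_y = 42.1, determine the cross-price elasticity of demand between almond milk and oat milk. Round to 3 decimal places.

Evaluating quantity at (P, I, P_y) gives x = 25.9 − 0.38(9)² + 0.038(1800) + 1.2(42.1) = 25.9 − 30.78 + 68.4 + 50.52 = 114.04.
∂x/∂P_y = +1.2, so E_xy = 1.2·(42.1/114.04) ≈ 0.443.
E_xy > 0: the goods are substitutes.

0.443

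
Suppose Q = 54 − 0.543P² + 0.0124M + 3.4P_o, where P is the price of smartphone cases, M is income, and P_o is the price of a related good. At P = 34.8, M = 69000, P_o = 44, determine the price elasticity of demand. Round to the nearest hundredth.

-3.27

First evaluate Q: 54 − 0.543(34.8)² + 0.0124(69000) + 3.4(44) = 54 − 657.5947 + 855.6 + 149.6 = 401.6053.
∂Q/∂P = −2·0.543·P = -37.7928, so E_p = -37.7928·(34.8/401.6053) ≈ -3.27.
|E_p| > 1: demand is elastic.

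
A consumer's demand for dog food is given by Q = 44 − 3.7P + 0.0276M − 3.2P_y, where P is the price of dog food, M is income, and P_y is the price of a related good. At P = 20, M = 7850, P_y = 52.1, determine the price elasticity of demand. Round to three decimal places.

-3.711

First evaluate Q: 44 − 3.7(20) + 0.0276(7850) − 3.2(52.1) = 44 − 74 + 216.66 − 166.72 = 19.94.
∂Q/∂P = −3.7, so E_p = (−3.7)·(20/19.94) ≈ -3.711.
|E_p| > 1: demand is elastic.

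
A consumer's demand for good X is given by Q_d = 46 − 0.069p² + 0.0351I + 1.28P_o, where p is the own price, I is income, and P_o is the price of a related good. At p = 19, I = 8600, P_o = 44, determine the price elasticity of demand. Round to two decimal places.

-0.13

First evaluate Q_d: 46 − 0.069(19)² + 0.0351(8600) + 1.28(44) = 46 − 24.909 + 301.86 + 56.32 = 379.271.
∂Q_d/∂p = −2·0.069·p = -2.622, so E_p = -2.622·(19/379.271) ≈ -0.13.
|E_p| < 1: demand is inelastic.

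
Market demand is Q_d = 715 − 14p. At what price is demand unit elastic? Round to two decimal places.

For linear demand Q_d = a − bp, E = −bp/(a − bp). |E| = 1 ⇒ bp = a − bp ⇒ p = a/(2b).
p = 715/(2·14) ≈ 25.54.

25.54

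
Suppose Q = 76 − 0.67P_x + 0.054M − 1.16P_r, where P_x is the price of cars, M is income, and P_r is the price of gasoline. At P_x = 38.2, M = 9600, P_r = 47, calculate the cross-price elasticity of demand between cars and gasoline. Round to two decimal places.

-0.11

First evaluate Q: 76 − 0.67(38.2) + 0.054(9600) − 1.16(47) = 76 − 25.594 + 518.4 − 54.52 = 514.286.
∂Q/∂P_r = −1.16, so E_xy = -1.16·(47/514.286) ≈ -0.11.
E_xy < 0: the goods are complements.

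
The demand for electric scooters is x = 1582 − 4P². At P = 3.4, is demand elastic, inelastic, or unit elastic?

inelastic

At P = 3.4, x = 1535.76.
dx/dP = −2·4·P = −27.2.
Point elasticity E = (dx/dP)·(P/x) = -27.2 × 3.4/1535.76 ≈ -0.060.
|E| ≈ 0.060 < 1, so demand is inelastic.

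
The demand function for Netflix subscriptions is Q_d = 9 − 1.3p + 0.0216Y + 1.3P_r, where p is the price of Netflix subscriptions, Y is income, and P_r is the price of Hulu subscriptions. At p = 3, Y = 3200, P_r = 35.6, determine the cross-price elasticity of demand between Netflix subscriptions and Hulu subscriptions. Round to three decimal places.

Evaluating quantity at (p, Y, P_r) gives Q_d = 9 − 1.3(3) + 0.0216(3200) + 1.3(35.6) = 9 − 3.9 + 69.12 + 46.28 = 120.5.
∂Q_d/∂P_r = +1.3, so E_xy = 1.3·(35.6/120.5) ≈ 0.384.
E_xy > 0: the goods are substitutes.

0.384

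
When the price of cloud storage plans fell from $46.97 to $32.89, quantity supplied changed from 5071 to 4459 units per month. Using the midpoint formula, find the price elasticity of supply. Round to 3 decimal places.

%Δq = (4459 − 5071)/[(5071 + 4459)/2] = -612/4765 ≈ -0.1284.
%ΔP = (32.89 − 46.97)/[(46.97 + 32.89)/2] = -14.08/39.93 ≈ -0.3526.
Arc elasticity E = %Δq/%ΔP ≈ -0.1284/-0.3526 ≈ 0.364.
|E| < 1: supply is inelastic over this range.

0.364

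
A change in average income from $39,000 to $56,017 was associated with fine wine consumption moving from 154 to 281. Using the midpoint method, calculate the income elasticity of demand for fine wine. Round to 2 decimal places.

%ΔQ = (281 − 154)/[(154+281)/2] = 127/217.5 ≈ 0.5839.
%ΔI = (56,017 − 39,000)/[(39,000+56,017)/2] = 17017/47508.5 ≈ 0.3582.
E_I = %ΔQ/%ΔI ≈ 1.63.
E_I > 1: normal good (luxury).

1.63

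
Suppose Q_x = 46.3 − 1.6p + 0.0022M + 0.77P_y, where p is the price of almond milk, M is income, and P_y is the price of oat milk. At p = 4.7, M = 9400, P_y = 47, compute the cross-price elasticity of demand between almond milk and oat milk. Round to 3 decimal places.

0.378

First evaluate Q_x: 46.3 − 1.6(4.7) + 0.0022(9400) + 0.77(47) = 46.3 − 7.52 + 20.68 + 36.19 = 95.65.
∂Q_x/∂P_y = +0.77, so E_xy = 0.77·(47/95.65) ≈ 0.378.
E_xy > 0: the goods are substitutes.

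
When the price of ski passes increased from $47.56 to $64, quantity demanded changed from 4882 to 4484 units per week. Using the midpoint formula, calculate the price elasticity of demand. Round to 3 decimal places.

%Δq = (4484 − 4882)/[(4882 + 4484)/2] = -398/4683 ≈ -0.0850.
%Δp = (64 − 47.56)/[(47.56 + 64)/2] = 16.44/55.78 ≈ 0.2947.
Arc elasticity E = %Δq/%Δp ≈ -0.0850/0.2947 ≈ -0.288.
|E| < 1: demand is inelastic over this range.

-0.288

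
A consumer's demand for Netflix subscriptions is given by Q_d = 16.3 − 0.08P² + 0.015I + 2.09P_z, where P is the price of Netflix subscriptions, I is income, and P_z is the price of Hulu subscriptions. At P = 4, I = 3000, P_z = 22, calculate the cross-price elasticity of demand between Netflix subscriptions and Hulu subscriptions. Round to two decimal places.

Evaluating quantity at (P, I, P_z) gives Q_d = 16.3 − 0.08(4)² + 0.015(3000) + 2.09(22) = 16.3 − 1.28 + 45 + 45.98 = 106.
∂Q_d/∂P_z = +2.09, so E_xy = 2.09·(22/106) ≈ 0.43.
E_xy > 0: the goods are substitutes.

0.43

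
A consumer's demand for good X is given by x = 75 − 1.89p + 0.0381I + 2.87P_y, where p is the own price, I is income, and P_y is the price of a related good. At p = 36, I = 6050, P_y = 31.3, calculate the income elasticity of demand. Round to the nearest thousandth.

0.704

x = 75 − 1.89(36) + 0.0381(6050) + 2.87(31.3) = 75 − 68.04 + 230.505 + 89.831 = 327.296.
∂x/∂I = +0.0381, so E_I = 0.0381·(6050/327.296) ≈ 0.704.
E_I ∈ (0,1): normal good (necessity).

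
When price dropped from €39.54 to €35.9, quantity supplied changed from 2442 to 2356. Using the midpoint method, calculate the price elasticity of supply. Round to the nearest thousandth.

0.371

%ΔQ = (2356 − 2442)/[(2442 + 2356)/2] = -86/2399 ≈ -0.0358.
%Δp = (35.9 − 39.54)/[(39.54 + 35.9)/2] = -3.64/37.72 ≈ -0.0965.
Arc elasticity E = %ΔQ/%Δp ≈ -0.0358/-0.0965 ≈ 0.371.
|E| < 1: supply is inelastic over this range.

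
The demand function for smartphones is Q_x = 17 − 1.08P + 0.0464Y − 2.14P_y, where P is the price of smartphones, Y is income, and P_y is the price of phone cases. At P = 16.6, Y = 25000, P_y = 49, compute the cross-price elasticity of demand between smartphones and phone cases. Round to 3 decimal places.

First evaluate Q_x: 17 − 1.08(16.6) + 0.0464(25000) − 2.14(49) = 17 − 17.928 + 1160 − 104.86 = 1054.212.
∂Q_x/∂P_y = −2.14, so E_xy = -2.14·(49/1054.212) ≈ -0.099.
E_xy < 0: the goods are complements.

-0.099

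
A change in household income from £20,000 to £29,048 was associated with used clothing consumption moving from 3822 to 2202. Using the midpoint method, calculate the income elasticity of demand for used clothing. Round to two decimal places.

%ΔQ = (2202 − 3822)/[(3822+2202)/2] = -1620/3012 ≈ -0.5378.
%ΔM = (29,048 − 20,000)/[(20,000+29,048)/2] = 9048/24524 ≈ 0.3689.
E_I = %ΔQ/%ΔM ≈ -1.46.
E_I < 0: inferior good.

-1.46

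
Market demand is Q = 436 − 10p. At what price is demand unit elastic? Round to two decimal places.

21.80

For linear demand Q = a − bp, E = −bp/(a − bp). |E| = 1 ⇒ bp = a − bp ⇒ p = a/(2b).
p = 436/(2·10) = 21.80.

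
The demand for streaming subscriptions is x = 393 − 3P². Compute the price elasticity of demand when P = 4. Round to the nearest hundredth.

At P = 4, x = 345.
dx/dP = −2·3·P = −24.
Point elasticity E = (dx/dP)·(P/x) = -24 × 4/345 ≈ -0.28.
|E| < 1, so demand is inelastic at this price.

-0.28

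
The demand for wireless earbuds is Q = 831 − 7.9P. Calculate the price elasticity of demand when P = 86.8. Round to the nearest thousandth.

-4.720

At P = 86.8, Q = 145.28.
dQ/dP = −7.9.
Point elasticity E = (dQ/dP)·(P/Q) = -7.9 × 86.8/145.28 ≈ -4.720.
|E| > 1, so demand is elastic at this price.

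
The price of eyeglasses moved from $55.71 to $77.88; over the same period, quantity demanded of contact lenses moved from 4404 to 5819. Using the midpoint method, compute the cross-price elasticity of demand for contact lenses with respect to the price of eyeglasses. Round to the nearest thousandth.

%ΔQ_x = (5819 − 4404)/[(4404+5819)/2] = 1415/5111.5 ≈ 0.2768.
%ΔP_y = (77.88 − 55.71)/[(55.71+77.88)/2] ≈ 0.3319.
E_xy = 0.2768/0.3319 ≈ 0.834.
E_xy > 0, so contact lenses and eyeglasses are substitutes.

0.834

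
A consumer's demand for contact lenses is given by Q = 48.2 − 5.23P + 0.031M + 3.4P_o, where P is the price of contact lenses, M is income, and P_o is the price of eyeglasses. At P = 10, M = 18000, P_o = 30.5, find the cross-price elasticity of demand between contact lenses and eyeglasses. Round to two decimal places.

0.16

Substituting, Q = 48.2 − 5.23(10) + 0.031(18000) + 3.4(30.5) = 48.2 − 52.3 + 558 + 103.7 = 657.6.
∂Q/∂P_o = +3.4, so E_xy = 3.4·(30.5/657.6) ≈ 0.16.
E_xy > 0: the goods are substitutes.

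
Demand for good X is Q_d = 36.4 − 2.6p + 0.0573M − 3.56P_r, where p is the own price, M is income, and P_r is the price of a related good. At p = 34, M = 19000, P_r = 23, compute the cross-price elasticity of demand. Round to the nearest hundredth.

First evaluate Q_d: 36.4 − 2.6(34) + 0.0573(19000) − 3.56(23) = 36.4 − 88.4 + 1088.7 − 81.88 = 954.82.
∂Q_d/∂P_r = −3.56, so E_xy = -3.56·(23/954.82) ≈ -0.09.
E_xy < 0: the goods are complements.

-0.09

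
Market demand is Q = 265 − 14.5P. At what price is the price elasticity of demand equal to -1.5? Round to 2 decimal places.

10.97

Set −bP/(a − bP) = −1.5 ⇒ bP = 1.5(a − bP) ⇒ bP(1+1.5) = 1.5·a.
P = 1.5·265/(14.5·2.5) ≈ 10.97.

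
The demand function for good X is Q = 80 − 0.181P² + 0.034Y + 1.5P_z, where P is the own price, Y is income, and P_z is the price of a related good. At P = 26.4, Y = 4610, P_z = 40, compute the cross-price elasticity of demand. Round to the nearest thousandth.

Evaluating quantity at (P, Y, P_z) gives Q = 80 − 0.181(26.4)² + 0.034(4610) + 1.5(40) = 80 − 126.1498 + 156.74 + 60 = 170.5902.
∂Q/∂P_z = +1.5, so E_xy = 1.5·(40/170.5902) ≈ 0.352.
E_xy > 0: the goods are substitutes.

0.352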